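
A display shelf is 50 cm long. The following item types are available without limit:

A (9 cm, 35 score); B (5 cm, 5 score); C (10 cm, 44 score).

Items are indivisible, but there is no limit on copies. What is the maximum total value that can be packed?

Best value-per-unit is C at 44/10, and filling with it alone uses length 5×10=50. No mix of the others beats 5×44 = 220.

220 score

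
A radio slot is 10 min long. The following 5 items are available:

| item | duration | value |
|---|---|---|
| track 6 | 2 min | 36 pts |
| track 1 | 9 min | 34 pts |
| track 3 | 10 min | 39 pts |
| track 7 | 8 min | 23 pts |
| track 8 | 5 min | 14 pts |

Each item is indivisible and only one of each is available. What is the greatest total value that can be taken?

Check high-value combinations within 10 min:
- track 6+track 7: duration 2+8=10, value 36+23=59
- track 6+track 8: duration 2+5=7, value 36+14=50
- track 3: duration 10, value 39
- track 6: duration 2, value 36
Best: 59 pts.

59 pts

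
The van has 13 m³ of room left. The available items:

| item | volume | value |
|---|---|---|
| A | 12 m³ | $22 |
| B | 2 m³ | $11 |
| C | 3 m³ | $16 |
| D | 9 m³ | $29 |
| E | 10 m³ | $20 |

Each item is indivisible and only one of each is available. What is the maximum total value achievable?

Check high-value combinations within 13 m³:
- C+D: volume 3+9=12, value 16+29=45
- B+D: volume 2+9=11, value 11+29=40
- C+E: volume 3+10=13, value 16+20=36
- B+E: volume 2+10=12, value 11+20=31
Best: $45.

$45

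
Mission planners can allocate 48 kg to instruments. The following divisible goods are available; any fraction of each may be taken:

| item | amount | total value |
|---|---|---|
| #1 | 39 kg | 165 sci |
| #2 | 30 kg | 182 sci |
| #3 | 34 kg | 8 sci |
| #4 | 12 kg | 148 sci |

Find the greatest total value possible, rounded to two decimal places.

Take in order of value per unit:
- #4 (148/12 per unit): all 12 → value 148, running total 148.00
- #2 (182/30 per unit): all 30 → value 182, running total 330.00
- #1 (165/39 per unit): 6 of 39 → value 6×165/39 = 25.3846, running total 355.38
Total 355.38.

355.38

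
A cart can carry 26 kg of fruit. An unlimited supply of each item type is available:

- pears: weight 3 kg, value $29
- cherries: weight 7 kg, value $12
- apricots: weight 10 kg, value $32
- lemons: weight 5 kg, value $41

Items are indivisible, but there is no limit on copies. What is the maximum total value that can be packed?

$244

Best value-per-unit is pears at 29/3; filling with it alone gives 8×29 = 232.
Optimal mix: 7×pears + 1×lemons → weight 26, value 244.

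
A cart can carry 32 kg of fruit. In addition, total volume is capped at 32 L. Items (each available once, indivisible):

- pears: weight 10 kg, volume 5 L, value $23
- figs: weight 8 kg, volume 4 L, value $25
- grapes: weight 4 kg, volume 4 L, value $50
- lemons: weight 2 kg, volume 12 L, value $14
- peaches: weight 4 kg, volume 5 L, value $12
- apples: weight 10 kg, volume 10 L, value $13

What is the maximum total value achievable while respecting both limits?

$124

Feasible sets respecting both limits:
- pears+figs+grapes+lemons+peaches: weight 28, volume 30, value 124
- pears+figs+grapes+lemons: weight 24, volume 25, value 112
- pears+figs+grapes+apples: weight 32, volume 23, value 111
- pears+figs+grapes+peaches: weight 26, volume 18, value 110
Best: $124.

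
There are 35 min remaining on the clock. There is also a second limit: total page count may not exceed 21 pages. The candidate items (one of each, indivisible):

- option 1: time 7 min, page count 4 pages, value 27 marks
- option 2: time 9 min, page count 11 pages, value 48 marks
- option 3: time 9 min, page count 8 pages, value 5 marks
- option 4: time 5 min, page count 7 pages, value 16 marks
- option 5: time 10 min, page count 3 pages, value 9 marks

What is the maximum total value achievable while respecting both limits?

Feasible sets respecting both limits:
- option 1+option 2+option 5: time 26, page count 18, value 84
- option 1+option 2: time 16, page count 15, value 75
- option 2+option 4+option 5: time 24, page count 21, value 73
- option 2+option 4: time 14, page count 18, value 64
Best: 84 marks.

84 marks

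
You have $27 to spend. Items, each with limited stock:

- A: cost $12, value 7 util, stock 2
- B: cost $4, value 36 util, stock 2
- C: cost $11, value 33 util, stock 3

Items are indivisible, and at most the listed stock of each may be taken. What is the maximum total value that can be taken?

105 util

Best selections within cost 27 and stock limits:
- 2×B + 1×C: cost 19, value 105
- 1×B + 2×C: cost 26, value 102
Best: 105 util.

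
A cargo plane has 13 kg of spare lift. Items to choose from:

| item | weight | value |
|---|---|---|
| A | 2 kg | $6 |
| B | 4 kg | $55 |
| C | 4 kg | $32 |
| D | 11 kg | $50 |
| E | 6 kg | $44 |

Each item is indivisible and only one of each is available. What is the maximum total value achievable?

This is a 0/1 knapsack; check combinations near the capacity.
- A+B+E: weight 2+4+6=12, value 6+55+44=105
- B+E: weight 4+6=10, value 55+44=99
- A+B+C: weight 2+4+4=10, value 6+55+32=93
- B+C: weight 4+4=8, value 55+32=87
- A+C+E: weight 2+4+6=12, value 6+32+44=82
Best: $105.

$105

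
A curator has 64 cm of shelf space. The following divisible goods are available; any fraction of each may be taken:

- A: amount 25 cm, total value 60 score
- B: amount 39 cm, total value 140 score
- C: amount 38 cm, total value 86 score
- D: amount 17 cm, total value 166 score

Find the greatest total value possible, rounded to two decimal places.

Take in order of value per unit:
- D (166/17 per unit): all 17 → value 166, running total 166.00
- B (140/39 per unit): all 39 → value 140, running total 306.00
- A (60/25 per unit): 8 of 25 → value 8×60/25 = 19.2000, running total 325.20
Total 325.20.

325.20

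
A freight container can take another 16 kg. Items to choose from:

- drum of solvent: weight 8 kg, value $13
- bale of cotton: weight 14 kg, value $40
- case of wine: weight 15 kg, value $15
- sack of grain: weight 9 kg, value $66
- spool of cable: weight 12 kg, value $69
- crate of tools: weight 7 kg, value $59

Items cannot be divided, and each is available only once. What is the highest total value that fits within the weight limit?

$125

Check high-value combinations within 16 kg:
- sack of grain+crate of tools: weight 9+7=16, value 66+59=125
- drum of solvent+crate of tools: weight 8+7=15, value 13+59=72
- spool of cable: weight 12, value 69
- sack of grain: weight 9, value 66
Best: $125.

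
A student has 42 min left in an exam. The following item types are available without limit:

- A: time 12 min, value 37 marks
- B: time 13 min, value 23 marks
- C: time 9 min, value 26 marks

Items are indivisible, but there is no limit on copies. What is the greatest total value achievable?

Best value-per-unit is A at 37/12; filling with it alone gives 3×37 = 111.
Optimal mix: 2×A + 2×C → time 42, value 126.

126 marks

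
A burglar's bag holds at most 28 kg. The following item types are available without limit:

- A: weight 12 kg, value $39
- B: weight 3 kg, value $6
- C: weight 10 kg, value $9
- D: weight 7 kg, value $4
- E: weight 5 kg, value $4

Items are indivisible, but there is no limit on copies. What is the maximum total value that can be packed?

Best value-per-unit is A at 39/12; filling with it alone gives 2×39 = 78.
Optimal mix: 2×A + 1×B → weight 27, value 84.

$84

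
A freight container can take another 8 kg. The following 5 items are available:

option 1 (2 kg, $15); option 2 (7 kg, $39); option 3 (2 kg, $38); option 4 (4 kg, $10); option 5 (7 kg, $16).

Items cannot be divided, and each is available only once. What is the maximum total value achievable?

Check high-value combinations within 8 kg:
- option 1+option 3+option 4: weight 2+2+4=8, value 15+38+10=63
- option 1+option 3: weight 2+2=4, value 15+38=53
- option 3+option 4: weight 2+4=6, value 38+10=48
Best: $63.

$63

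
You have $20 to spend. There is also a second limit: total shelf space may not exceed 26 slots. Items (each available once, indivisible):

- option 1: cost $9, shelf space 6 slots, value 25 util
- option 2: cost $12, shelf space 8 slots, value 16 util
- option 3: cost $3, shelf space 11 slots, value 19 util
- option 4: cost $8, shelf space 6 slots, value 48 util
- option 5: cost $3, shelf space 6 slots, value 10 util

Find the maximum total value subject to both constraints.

Feasible sets respecting both limits:
- option 1+option 3+option 4: cost 20, shelf space 23, value 92
- option 1+option 4+option 5: cost 20, shelf space 18, value 83
- option 3+option 4+option 5: cost 14, shelf space 23, value 77
Best: 92 util.

92 util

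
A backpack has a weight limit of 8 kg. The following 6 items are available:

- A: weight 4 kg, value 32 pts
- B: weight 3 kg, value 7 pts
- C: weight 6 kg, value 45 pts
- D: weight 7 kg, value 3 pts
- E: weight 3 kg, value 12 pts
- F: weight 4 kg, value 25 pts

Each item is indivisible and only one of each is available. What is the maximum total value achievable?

57 pts

Check high-value combinations within 8 kg:
- A+F: weight 4+4=8, value 32+25=57
- C: weight 6, value 45
- A+E: weight 4+3=7, value 32+12=44
Best: 57 pts.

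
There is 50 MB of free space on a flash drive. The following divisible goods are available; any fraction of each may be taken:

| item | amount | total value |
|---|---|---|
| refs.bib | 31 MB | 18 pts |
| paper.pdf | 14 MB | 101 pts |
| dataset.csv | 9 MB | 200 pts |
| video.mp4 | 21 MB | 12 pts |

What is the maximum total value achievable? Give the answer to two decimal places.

Take in order of value per unit:
- dataset.csv (200/9 per unit): all 9 → value 200, running total 200.00
- paper.pdf (101/14 per unit): all 14 → value 101, running total 301.00
- refs.bib (18/31 per unit): 27 of 31 → value 27×18/31 = 15.6774, running total 316.68
Total 316.68.

316.68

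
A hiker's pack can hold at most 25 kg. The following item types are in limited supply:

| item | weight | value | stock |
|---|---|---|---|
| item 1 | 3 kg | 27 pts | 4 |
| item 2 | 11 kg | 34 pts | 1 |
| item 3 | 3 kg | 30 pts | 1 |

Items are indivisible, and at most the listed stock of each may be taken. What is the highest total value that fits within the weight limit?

Top feasible selections:
- 3×item 1 + 1×item 2 + 1×item 3: weight 23, value 145
- 4×item 1 + 1×item 2: weight 23, value 142
- 4×item 1 + 1×item 3: weight 15, value 138
- 2×item 1 + 1×item 2 + 1×item 3: weight 20, value 118
Best: 145 pts.

145 pts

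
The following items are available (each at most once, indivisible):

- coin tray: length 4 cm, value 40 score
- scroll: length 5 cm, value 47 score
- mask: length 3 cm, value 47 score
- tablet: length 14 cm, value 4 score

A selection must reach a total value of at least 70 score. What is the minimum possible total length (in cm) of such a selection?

7

Subsets with value ≥ 70, sorted by total length:
- coin tray+mask: length 7, value 87
- scroll+mask: length 8, value 94
- coin tray+scroll: length 9, value 87
- coin tray+scroll+mask: length 12, value 134
Minimum length: 7 cm.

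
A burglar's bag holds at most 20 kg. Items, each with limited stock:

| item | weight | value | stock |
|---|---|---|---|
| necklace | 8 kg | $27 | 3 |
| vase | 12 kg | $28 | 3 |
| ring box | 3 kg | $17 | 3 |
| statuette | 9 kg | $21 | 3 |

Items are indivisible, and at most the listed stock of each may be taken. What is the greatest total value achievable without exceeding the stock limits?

Top feasible selections:
- 1×necklace + 3×ring box: weight 17, value 78
- 3×ring box + 1×statuette: weight 18, value 72
- 2×necklace + 1×ring box: weight 19, value 71
Best: $78.

$78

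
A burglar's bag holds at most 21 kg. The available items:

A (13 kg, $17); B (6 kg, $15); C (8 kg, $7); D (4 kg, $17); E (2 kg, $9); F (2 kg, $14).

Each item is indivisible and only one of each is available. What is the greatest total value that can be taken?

$57

This is a 0/1 knapsack; check combinations near the capacity.
- A+D+E+F: weight 13+4+2+2=21, value 17+17+9+14=57
- B+D+E+F: weight 6+4+2+2=14, value 15+17+9+14=55
- B+C+D+F: weight 6+8+4+2=20, value 15+7+17+14=53
Best: $57.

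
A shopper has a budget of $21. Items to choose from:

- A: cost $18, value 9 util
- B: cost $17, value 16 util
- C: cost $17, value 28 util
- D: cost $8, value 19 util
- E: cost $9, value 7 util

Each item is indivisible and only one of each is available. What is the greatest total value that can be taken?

Check high-value combinations within $21:
- C: cost 17, value 28
- D+E: cost 8+9=17, value 19+7=26
- D: cost 8, value 19
Best: 28 util.

28 util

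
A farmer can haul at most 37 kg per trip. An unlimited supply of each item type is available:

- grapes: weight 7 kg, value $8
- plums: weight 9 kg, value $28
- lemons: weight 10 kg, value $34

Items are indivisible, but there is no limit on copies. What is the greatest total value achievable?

$118

Best value-per-unit is lemons at 34/10; filling with it alone gives 3×34 = 102.
Optimal mix: 3×plums + 1×lemons → weight 37, value 118.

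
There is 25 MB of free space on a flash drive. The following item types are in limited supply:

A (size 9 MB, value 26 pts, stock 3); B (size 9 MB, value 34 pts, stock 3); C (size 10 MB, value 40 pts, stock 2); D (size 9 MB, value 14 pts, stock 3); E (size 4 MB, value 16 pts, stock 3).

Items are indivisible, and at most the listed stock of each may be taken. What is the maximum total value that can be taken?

96 pts

Top feasible selections:
- 2×C + 1×E: size 24, value 96
- 1×B + 1×C + 1×E: size 23, value 90
- 1×C + 3×E: size 22, value 88
Best: 96 pts.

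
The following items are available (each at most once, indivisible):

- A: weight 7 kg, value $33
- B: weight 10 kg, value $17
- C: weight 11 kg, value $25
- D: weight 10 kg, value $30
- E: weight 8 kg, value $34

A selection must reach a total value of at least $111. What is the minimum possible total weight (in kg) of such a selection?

35

Subsets with value ≥ 111, sorted by total weight:
- A+B+D+E: weight 35, value 114
- A+C+D+E: weight 36, value 122
- A+B+C+D+E: weight 46, value 139
Minimum weight: 35 kg.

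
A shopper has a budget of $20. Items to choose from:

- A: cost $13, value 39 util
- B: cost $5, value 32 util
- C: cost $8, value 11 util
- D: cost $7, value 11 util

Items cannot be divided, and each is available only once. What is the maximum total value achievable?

Check high-value combinations within $20:
- A+B: cost 13+5=18, value 39+32=71
- B+C+D: cost 5+8+7=20, value 32+11+11=54
- A+D: cost 13+7=20, value 39+11=50
- B+D: cost 5+7=12, value 32+11=43
- B+C: cost 5+8=13, value 32+11=43
Best: 71 util.

71 util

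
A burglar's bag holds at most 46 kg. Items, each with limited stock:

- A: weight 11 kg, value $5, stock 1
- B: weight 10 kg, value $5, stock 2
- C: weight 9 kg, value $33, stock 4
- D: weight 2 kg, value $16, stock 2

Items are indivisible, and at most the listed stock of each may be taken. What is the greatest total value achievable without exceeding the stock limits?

$164

Best selections within weight 46 and stock limits:
- 4×C + 2×D: weight 40, value 164
- 4×C + 1×D: weight 38, value 148
- 1×B + 4×C: weight 46, value 137
Best: $164.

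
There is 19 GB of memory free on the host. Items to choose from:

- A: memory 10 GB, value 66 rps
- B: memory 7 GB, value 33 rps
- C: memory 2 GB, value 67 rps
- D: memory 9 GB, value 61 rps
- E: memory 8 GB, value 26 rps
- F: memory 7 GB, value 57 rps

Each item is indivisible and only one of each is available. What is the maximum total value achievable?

190 rps

This is a 0/1 knapsack; check combinations near the capacity.
- A+C+F: memory 10+2+7=19, value 66+67+57=190
- C+D+F: memory 2+9+7=18, value 67+61+57=185
- A+B+C: memory 10+7+2=19, value 66+33+67=166
- B+C+D: memory 7+2+9=18, value 33+67+61=161
- B+C+F: memory 7+2+7=16, value 33+67+57=157
Best: 190 rps.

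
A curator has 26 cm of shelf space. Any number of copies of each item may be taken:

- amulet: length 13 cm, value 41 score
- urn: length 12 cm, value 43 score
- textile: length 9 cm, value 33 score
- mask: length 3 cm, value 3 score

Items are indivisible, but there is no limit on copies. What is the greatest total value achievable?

86 score

Best value-per-unit is textile at 33/9; filling with it alone gives 2×33 = 66.
Optimal mix: 2×urn → length 24, value 86.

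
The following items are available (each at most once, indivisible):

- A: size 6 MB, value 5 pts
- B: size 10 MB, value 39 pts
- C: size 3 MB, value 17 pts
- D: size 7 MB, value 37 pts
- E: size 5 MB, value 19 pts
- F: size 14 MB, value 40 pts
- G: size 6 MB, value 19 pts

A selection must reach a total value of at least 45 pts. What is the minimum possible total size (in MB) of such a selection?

Subsets with value ≥ 45, sorted by total size:
- C+D: size 10, value 54
- D+E: size 12, value 56
- B+C: size 13, value 56
Minimum size: 10 MB.

10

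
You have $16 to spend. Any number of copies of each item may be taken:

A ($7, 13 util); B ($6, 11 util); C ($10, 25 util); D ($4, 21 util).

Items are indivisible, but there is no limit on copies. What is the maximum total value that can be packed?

84 util

Best value-per-unit is D at 21/4, and filling with it alone uses cost 4×4=16. No mix of the others beats 4×21 = 84.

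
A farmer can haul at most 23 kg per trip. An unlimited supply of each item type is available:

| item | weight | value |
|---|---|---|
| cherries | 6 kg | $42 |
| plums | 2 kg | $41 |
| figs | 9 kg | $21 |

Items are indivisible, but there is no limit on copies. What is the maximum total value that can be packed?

Best value-per-unit is plums at 41/2, and filling with it alone uses weight 11×2=22. No mix of the others beats 11×41 = 451.

$451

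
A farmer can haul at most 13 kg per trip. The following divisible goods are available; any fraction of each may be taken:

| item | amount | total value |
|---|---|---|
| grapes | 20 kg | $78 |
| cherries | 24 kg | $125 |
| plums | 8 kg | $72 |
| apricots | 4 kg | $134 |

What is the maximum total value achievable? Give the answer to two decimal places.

211.21

Take in order of value per unit:
- apricots (134/4 per unit): all 4 → value 134, running total 134.00
- plums (72/8 per unit): all 8 → value 72, running total 206.00
- cherries (125/24 per unit): 1 of 24 → value 1×125/24 = 5.2083, running total 211.21
Total 211.21.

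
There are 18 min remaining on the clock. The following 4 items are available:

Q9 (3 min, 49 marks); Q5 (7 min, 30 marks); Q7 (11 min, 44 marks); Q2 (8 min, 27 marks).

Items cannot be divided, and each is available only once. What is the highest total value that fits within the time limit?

Check high-value combinations within 18 min:
- Q9+Q5+Q2: time 3+7+8=18, value 49+30+27=106
- Q9+Q7: time 3+11=14, value 49+44=93
- Q9+Q5: time 3+7=10, value 49+30=79
- Q9+Q2: time 3+8=11, value 49+27=76
- Q5+Q7: time 7+11=18, value 30+44=74
Best: 106 marks.

106 marks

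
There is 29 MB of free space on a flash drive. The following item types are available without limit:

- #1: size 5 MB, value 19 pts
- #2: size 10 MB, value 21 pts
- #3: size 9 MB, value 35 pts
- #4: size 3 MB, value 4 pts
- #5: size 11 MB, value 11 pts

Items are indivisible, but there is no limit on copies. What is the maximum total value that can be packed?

111 pts

Best value-per-unit is #3 at 35/9; filling with it alone gives 3×35 = 105.
Optimal mix: 4×#1 + 1×#3 → size 29, value 111.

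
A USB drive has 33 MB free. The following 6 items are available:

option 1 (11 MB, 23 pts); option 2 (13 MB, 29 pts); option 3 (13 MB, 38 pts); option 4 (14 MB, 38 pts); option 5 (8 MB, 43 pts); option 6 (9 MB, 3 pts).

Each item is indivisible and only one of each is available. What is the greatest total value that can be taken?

Check high-value combinations within 33 MB:
- option 1+option 3+option 5: size 11+13+8=32, value 23+38+43=104
- option 1+option 4+option 5: size 11+14+8=33, value 23+38+43=104
- option 1+option 2+option 5: size 11+13+8=32, value 23+29+43=95
- option 3+option 5+option 6: size 13+8+9=30, value 38+43+3=84
Best: 104 pts.

104 pts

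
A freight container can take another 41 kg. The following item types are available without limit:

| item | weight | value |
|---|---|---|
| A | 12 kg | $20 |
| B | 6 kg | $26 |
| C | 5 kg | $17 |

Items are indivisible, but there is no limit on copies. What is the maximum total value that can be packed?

$173

Best value-per-unit is B at 26/6; filling with it alone gives 6×26 = 156.
Optimal mix: 6×B + 1×C → weight 41, value 173.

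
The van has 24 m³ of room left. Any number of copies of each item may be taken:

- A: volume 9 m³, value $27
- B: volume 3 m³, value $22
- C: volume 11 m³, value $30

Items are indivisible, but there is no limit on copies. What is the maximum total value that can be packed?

$176

Best value-per-unit is B at 22/3, and filling with it alone uses volume 8×3=24. No mix of the others beats 8×22 = 176.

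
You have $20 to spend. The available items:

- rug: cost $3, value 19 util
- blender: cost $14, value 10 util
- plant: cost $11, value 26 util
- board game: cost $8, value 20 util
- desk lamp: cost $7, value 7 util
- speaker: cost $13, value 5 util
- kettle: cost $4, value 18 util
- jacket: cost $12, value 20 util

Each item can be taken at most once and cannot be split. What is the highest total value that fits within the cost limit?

This is a 0/1 knapsack; check combinations near the capacity.
- rug+plant+kettle: cost 3+11+4=18, value 19+26+18=63
- rug+board game+kettle: cost 3+8+4=15, value 19+20+18=57
- rug+kettle+jacket: cost 3+4+12=19, value 19+18+20=57
- rug+board game+desk lamp: cost 3+8+7=18, value 19+20+7=46
Best: 63 util.

63 util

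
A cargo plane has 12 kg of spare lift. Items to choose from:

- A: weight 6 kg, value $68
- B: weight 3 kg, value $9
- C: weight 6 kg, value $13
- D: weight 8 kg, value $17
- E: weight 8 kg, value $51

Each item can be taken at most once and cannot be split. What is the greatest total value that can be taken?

Check high-value combinations within 12 kg:
- A+C: weight 6+6=12, value 68+13=81
- A+B: weight 6+3=9, value 68+9=77
- A: weight 6, value 68
Best: $81.

$81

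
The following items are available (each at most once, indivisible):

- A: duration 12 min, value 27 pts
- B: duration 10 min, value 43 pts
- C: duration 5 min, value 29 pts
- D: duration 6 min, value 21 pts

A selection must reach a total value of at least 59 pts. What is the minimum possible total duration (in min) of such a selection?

15

Subsets with value ≥ 59, sorted by total duration:
- B+C: duration 15, value 72
- B+D: duration 16, value 64
- B+C+D: duration 21, value 93
Minimum duration: 15 min.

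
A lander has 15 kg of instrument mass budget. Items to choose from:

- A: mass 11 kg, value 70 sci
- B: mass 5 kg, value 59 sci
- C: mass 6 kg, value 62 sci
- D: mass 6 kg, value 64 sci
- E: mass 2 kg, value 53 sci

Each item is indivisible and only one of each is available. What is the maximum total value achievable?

Check high-value combinations within 15 kg:
- C+D+E: mass 6+6+2=14, value 62+64+53=179
- B+D+E: mass 5+6+2=13, value 59+64+53=176
- B+C+E: mass 5+6+2=13, value 59+62+53=174
- C+D: mass 6+6=12, value 62+64=126
Best: 179 sci.

179 sci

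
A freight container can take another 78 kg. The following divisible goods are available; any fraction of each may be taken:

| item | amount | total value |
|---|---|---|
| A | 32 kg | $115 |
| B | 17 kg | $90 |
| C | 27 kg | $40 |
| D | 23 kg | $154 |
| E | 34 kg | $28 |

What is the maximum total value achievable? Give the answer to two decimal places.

Take in order of value per unit:
- D (154/23 per unit): all 23 → value 154, running total 154.00
- B (90/17 per unit): all 17 → value 90, running total 244.00
- A (115/32 per unit): all 32 → value 115, running total 359.00
- C (40/27 per unit): 6 of 27 → value 6×40/27 = 8.8889, running total 367.89
Total 367.89.

367.89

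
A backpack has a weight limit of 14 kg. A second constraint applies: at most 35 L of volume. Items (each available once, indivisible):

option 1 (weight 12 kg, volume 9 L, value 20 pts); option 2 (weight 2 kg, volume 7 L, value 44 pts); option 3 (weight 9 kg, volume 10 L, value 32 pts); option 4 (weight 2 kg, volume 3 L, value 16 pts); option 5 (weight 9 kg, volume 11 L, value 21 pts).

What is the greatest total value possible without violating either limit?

92 pts

Feasible sets respecting both limits:
- option 2+option 3+option 4: weight 13, volume 20, value 92
- option 2+option 4+option 5: weight 13, volume 21, value 81
- option 2+option 3: weight 11, volume 17, value 76
- option 2+option 5: weight 11, volume 18, value 65
Best: 92 pts.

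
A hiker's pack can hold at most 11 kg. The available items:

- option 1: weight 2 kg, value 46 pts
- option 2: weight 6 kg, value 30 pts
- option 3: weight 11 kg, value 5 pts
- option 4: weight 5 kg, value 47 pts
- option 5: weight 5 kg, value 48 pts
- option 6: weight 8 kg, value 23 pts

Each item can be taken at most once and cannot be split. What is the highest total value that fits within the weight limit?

Check high-value combinations within 11 kg:
- option 4+option 5: weight 5+5=10, value 47+48=95
- option 1+option 5: weight 2+5=7, value 46+48=94
- option 1+option 4: weight 2+5=7, value 46+47=93
Best: 95 pts.

95 pts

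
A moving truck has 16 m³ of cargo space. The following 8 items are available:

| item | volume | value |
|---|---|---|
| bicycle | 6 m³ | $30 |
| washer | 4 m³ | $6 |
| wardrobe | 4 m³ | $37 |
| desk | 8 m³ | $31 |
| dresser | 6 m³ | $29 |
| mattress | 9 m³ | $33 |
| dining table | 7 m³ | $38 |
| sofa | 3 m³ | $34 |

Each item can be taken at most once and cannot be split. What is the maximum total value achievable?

$109

Check high-value combinations within 16 m³:
- wardrobe+dining table+sofa: volume 4+7+3=14, value 37+38+34=109
- wardrobe+mattress+sofa: volume 4+9+3=16, value 37+33+34=104
- wardrobe+desk+sofa: volume 4+8+3=15, value 37+31+34=102
- bicycle+dining table+sofa: volume 6+7+3=16, value 30+38+34=102
Best: $109.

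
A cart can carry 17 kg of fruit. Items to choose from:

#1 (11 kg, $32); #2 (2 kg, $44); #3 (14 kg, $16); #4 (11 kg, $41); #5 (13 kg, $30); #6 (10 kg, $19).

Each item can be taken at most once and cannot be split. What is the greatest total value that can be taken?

This is a 0/1 knapsack; check combinations near the capacity.
- #2+#4: weight 2+11=13, value 44+41=85
- #1+#2: weight 11+2=13, value 32+44=76
- #2+#5: weight 2+13=15, value 44+30=74
- #2+#6: weight 2+10=12, value 44+19=63
- #2+#3: weight 2+14=16, value 44+16=60
Best: $85.

$85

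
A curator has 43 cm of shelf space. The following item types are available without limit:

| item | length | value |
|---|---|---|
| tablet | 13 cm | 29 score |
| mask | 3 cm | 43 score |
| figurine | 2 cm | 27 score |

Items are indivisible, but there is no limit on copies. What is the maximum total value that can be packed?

613 score

Best value-per-unit is mask at 43/3; filling with it alone gives 14×43 = 602.
Optimal mix: 13×mask + 2×figurine → length 43, value 613.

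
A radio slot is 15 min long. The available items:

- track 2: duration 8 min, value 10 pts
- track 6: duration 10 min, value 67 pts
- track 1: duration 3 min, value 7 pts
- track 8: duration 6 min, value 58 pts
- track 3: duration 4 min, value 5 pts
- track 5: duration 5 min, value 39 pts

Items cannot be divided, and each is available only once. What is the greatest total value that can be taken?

106 pts

Check high-value combinations within 15 min:
- track 6+track 5: duration 10+5=15, value 67+39=106
- track 1+track 8+track 5: duration 3+6+5=14, value 7+58+39=104
- track 8+track 3+track 5: duration 6+4+5=15, value 58+5+39=102
Best: 106 pts.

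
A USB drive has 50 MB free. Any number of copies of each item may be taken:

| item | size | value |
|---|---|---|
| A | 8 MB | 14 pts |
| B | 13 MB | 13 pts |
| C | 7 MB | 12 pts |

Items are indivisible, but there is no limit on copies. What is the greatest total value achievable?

Best value-per-unit is A at 14/8; filling with it alone gives 6×14 = 84.
Optimal mix: 1×A + 6×C → size 50, value 86.

86 pts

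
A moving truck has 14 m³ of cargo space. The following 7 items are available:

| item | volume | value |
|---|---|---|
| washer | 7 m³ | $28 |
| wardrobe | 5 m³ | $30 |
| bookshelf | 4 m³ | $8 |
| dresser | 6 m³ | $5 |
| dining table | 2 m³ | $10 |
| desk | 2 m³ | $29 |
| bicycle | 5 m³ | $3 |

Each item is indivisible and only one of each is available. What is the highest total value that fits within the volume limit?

Check high-value combinations within 14 m³:
- washer+wardrobe+desk: volume 7+5+2=14, value 28+30+29=87
- wardrobe+bookshelf+dining table+desk: volume 5+4+2+2=13, value 30+8+10+29=77
- wardrobe+dining table+desk+bicycle: volume 5+2+2+5=14, value 30+10+29+3=72
Best: $87.

$87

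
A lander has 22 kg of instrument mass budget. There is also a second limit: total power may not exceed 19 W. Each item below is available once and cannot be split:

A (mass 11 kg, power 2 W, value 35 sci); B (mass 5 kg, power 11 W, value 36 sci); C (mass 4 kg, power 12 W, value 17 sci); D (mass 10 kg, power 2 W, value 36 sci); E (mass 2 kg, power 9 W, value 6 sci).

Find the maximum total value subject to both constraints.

Feasible sets respecting both limits:
- B+D: mass 15, power 13, value 72
- A+B: mass 16, power 13, value 71
- A+D: mass 21, power 4, value 71
Best: 72 sci.

72 sci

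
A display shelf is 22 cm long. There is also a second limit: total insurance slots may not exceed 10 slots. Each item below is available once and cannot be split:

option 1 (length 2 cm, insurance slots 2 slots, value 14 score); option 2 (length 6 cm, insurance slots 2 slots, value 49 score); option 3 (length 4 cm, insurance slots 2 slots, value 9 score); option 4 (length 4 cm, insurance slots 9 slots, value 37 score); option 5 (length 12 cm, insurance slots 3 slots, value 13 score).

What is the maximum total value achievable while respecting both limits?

76 score

Feasible sets respecting both limits:
- option 1+option 2+option 5: length 20, insurance slots 7, value 76
- option 1+option 2+option 3: length 12, insurance slots 6, value 72
- option 2+option 3+option 5: length 22, insurance slots 7, value 71
- option 1+option 2: length 8, insurance slots 4, value 63
Best: 76 score.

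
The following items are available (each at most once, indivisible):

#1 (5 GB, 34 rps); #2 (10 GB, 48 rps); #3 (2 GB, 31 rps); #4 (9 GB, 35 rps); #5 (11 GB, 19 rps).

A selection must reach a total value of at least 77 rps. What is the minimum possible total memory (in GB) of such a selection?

Subsets with value ≥ 77, sorted by total memory:
- #2+#3: memory 12, value 79
- #1+#2: memory 15, value 82
- #1+#3+#4: memory 16, value 100
Minimum memory: 12 GB.

12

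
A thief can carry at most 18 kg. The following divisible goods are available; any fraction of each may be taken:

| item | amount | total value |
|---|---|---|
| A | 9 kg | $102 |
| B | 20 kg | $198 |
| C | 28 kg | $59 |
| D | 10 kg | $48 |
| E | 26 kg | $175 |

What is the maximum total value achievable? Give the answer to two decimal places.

191.10

Take in order of value per unit:
- A (102/9 per unit): all 9 → value 102, running total 102.00
- B (198/20 per unit): 9 of 20 → value 9×198/20 = 89.1000, running total 191.10
Total 191.10.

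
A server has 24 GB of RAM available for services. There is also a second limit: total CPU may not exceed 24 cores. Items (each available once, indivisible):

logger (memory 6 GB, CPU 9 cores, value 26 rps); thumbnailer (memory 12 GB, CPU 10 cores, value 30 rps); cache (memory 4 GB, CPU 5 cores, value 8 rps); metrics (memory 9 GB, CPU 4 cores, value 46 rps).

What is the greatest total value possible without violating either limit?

Feasible sets respecting both limits:
- logger+cache+metrics: memory 19, CPU 18, value 80
- thumbnailer+metrics: memory 21, CPU 14, value 76
- logger+metrics: memory 15, CPU 13, value 72
Best: 80 rps.

80 rps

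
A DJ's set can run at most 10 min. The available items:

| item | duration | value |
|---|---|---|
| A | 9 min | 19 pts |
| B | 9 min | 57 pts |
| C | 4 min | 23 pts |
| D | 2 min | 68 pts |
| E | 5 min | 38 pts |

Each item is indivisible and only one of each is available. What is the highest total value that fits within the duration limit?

106 pts

Check high-value combinations within 10 min:
- D+E: duration 2+5=7, value 68+38=106
- C+D: duration 4+2=6, value 23+68=91
- D: duration 2, value 68
- C+E: duration 4+5=9, value 23+38=61
- B: duration 9, value 57
Best: 106 pts.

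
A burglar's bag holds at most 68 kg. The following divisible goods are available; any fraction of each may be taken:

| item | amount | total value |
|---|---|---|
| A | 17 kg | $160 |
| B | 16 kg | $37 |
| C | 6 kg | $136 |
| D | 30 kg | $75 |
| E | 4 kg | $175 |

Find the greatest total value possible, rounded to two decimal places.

Take in order of value per unit:
- E (175/4 per unit): all 4 → value 175, running total 175.00
- C (136/6 per unit): all 6 → value 136, running total 311.00
- A (160/17 per unit): all 17 → value 160, running total 471.00
- D (75/30 per unit): all 30 → value 75, running total 546.00
- B (37/16 per unit): 11 of 16 → value 11×37/16 = 25.4375, running total 571.44
Total 571.44.

571.44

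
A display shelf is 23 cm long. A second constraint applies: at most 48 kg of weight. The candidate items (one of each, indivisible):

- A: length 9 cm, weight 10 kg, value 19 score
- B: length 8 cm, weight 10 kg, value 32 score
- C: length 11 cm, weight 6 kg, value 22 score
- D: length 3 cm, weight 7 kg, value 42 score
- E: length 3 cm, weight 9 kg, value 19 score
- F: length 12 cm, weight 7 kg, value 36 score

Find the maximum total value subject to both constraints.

Feasible sets respecting both limits:
- A+B+D+E: length 23, weight 36, value 112
- B+D+F: length 23, weight 24, value 110
- D+E+F: length 18, weight 23, value 97
- B+C+D: length 22, weight 23, value 96
Best: 112 score.

112 score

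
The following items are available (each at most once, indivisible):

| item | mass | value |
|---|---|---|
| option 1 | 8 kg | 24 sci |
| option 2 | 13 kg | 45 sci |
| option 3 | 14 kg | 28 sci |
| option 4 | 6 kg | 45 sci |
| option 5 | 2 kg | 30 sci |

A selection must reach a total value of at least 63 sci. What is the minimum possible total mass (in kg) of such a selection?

Subsets with value ≥ 63, sorted by total mass:
- option 4+option 5: mass 8, value 75
- option 1+option 4: mass 14, value 69
Minimum mass: 8 kg.

8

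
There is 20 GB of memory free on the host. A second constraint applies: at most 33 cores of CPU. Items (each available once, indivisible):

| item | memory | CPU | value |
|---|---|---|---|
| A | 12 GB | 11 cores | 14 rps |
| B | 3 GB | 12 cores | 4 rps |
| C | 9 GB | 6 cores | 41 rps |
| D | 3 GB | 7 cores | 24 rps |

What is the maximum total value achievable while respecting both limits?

69 rps

Feasible sets respecting both limits:
- B+C+D: memory 15, CPU 25, value 69
- C+D: memory 12, CPU 13, value 65
- B+C: memory 12, CPU 18, value 45
- A+B+D: memory 18, CPU 30, value 42
Best: 69 rps.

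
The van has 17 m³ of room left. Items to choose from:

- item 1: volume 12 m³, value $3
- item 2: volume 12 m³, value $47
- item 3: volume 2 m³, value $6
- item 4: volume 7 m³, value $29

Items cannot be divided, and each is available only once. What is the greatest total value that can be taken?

This is a 0/1 knapsack; check combinations near the capacity.
- item 2+item 3: volume 12+2=14, value 47+6=53
- item 2: volume 12, value 47
- item 3+item 4: volume 2+7=9, value 6+29=35
Best: $53.

$53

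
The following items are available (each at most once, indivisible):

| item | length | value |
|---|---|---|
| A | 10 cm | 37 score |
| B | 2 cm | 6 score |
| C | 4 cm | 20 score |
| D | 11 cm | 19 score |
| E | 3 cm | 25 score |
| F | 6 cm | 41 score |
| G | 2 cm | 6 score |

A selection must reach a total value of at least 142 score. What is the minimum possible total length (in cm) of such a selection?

Subsets with value ≥ 142, sorted by total length:
- A+C+D+E+F: length 34, value 142
- A+B+C+D+E+F: length 36, value 148
- A+C+D+E+F+G: length 36, value 148
- A+B+C+D+E+F+G: length 38, value 154
Minimum length: 34 cm.

34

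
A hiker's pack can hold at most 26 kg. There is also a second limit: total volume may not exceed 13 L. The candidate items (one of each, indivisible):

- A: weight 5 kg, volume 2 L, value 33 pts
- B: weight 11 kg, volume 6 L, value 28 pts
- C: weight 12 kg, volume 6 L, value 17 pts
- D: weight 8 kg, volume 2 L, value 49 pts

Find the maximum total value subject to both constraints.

110 pts

Feasible sets respecting both limits:
- A+B+D: weight 24, volume 10, value 110
- A+C+D: weight 25, volume 10, value 99
- A+D: weight 13, volume 4, value 82
- B+D: weight 19, volume 8, value 77
Best: 110 pts.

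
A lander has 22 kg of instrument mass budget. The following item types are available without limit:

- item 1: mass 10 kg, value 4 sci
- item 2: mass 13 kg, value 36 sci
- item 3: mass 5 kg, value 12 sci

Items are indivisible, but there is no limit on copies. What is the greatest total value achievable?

Best value-per-unit is item 2 at 36/13; filling with it alone gives 1×36 = 36.
Optimal mix: 1×item 2 + 1×item 3 → mass 18, value 48.

48 sci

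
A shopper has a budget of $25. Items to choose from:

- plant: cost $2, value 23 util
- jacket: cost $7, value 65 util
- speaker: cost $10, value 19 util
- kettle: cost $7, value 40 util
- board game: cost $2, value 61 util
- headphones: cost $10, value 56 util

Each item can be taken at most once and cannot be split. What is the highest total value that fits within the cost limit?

Check high-value combinations within $25:
- plant+jacket+board game+headphones: cost 2+7+2+10=21, value 23+65+61+56=205
- plant+jacket+kettle+board game: cost 2+7+7+2=18, value 23+65+40+61=189
- jacket+board game+headphones: cost 7+2+10=19, value 65+61+56=182
Best: 205 util.

205 util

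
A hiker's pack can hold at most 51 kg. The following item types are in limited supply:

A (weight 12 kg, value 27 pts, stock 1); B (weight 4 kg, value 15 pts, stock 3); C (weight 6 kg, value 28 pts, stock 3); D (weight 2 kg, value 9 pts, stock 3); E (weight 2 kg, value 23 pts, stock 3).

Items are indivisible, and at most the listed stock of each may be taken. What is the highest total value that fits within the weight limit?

237 pts

Top feasible selections:
- 1×A + 2×B + 3×C + 3×D + 3×E: weight 50, value 237
- 1×A + 3×B + 3×C + 1×D + 3×E: weight 50, value 234
- 1×A + 2×B + 3×C + 2×D + 3×E: weight 48, value 228
Best: 237 pts.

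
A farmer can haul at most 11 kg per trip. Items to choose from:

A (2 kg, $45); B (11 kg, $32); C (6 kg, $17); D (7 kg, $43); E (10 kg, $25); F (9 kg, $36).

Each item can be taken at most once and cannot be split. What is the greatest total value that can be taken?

$88

Check high-value combinations within 11 kg:
- A+D: weight 2+7=9, value 45+43=88
- A+F: weight 2+9=11, value 45+36=81
- A+C: weight 2+6=8, value 45+17=62
Best: $88.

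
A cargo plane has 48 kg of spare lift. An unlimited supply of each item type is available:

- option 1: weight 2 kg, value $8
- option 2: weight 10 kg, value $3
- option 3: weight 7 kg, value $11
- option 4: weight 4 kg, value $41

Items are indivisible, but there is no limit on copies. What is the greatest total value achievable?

Best value-per-unit is option 4 at 41/4, and filling with it alone uses weight 12×4=48. No mix of the others beats 12×41 = 492.

$492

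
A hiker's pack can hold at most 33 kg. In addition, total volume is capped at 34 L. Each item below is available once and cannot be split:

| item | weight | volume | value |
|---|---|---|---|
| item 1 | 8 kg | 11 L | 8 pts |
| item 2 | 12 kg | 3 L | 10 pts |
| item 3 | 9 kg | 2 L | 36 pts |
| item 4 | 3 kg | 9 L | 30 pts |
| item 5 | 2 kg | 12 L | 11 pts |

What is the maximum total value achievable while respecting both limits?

Feasible sets respecting both limits:
- item 2+item 3+item 4+item 5: weight 26, volume 26, value 87
- item 1+item 3+item 4+item 5: weight 22, volume 34, value 85
- item 1+item 2+item 3+item 4: weight 32, volume 25, value 84
- item 3+item 4+item 5: weight 14, volume 23, value 77
Best: 87 pts.

87 pts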